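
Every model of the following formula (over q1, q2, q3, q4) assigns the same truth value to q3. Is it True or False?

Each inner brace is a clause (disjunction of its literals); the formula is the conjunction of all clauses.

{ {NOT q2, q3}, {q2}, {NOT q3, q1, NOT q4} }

Suppose q3 = false.
(NOT q2) alone gives q2 = false.
Now (q2) is unsatisfied and unit — conflict.
So every satisfying assignment has q3 = True.

True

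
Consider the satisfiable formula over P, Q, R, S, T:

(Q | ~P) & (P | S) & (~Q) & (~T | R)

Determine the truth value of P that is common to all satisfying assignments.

Suppose P = 1.
(Q) alone gives Q = 1.
Now (~Q) is unsatisfied and unit — conflict.
So every satisfying assignment has P = False.

False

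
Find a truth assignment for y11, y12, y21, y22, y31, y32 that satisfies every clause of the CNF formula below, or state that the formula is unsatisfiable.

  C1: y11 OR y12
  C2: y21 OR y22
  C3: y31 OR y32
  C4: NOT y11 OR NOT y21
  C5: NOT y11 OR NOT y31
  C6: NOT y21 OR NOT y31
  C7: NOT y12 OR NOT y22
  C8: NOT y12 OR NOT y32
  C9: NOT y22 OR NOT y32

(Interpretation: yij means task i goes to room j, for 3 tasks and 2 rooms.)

Suppose y11 = true.
The clause (NOT y21) is unit, so y21 = false.
The clause (y22) is unit, so y22 = true.
The clause (NOT y31) is unit, so y31 = false.
The clause (y32) is unit, so y32 = true.
Now (NOT y32) is unsatisfied and unit — conflict.
That branch fails; take y11 = false instead.
The clause (y12) is unit, so y12 = true.
The clause (NOT y22) is unit, so y22 = false.
The clause (y21) is unit, so y21 = true.
The clause (NOT y31) is unit, so y31 = false.
The clause (y32) is unit, so y32 = true.
Now (NOT y32) is unsatisfied and unit — conflict.
Both values of y11 lead to a conflict.

UNSATISFIABLE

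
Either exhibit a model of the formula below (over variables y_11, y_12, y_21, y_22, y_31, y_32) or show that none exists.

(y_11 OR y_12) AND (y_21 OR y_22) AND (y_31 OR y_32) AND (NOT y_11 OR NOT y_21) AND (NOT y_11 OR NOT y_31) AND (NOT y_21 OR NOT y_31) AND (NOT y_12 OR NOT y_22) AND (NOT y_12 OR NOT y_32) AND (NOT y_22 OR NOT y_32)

Case y_11 = true:
From the singleton clause (NOT y_21), y_21 = false.
From the singleton clause (y_22), y_22 = true.
From the singleton clause (NOT y_31), y_31 = false.
From the singleton clause (y_32), y_32 = true.
Now (NOT y_32) is unsatisfied and unit — conflict.
So y_11 must be the other value — set y_11 = false.
From the singleton clause (y_12), y_12 = true.
From the singleton clause (NOT y_22), y_22 = false.
From the singleton clause (y_21), y_21 = true.
From the singleton clause (NOT y_31), y_31 = false.
From the singleton clause (y_32), y_32 = true.
Now (NOT y_32) is unsatisfied and unit — conflict.
Either choice for y_11 ends in contradiction.

UNSATISFIABLE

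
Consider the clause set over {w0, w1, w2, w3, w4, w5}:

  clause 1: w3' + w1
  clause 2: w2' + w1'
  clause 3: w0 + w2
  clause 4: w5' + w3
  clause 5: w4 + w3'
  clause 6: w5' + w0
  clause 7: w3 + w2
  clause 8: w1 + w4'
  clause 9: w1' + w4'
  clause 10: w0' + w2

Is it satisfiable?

Try w3 = 0.
The clause (w5') is unit, so w5 = 0.
The clause (w2) is unit, so w2 = 1.
The clause (w1') is unit, so w1 = 0.
The clause (w4') is unit, so w4 = 0.
All clauses hold; w0 can take either value.
A satisfying assignment: w0=0, w1=0, w2=1, w3=0, w4=0, w5=0.

Satisfiable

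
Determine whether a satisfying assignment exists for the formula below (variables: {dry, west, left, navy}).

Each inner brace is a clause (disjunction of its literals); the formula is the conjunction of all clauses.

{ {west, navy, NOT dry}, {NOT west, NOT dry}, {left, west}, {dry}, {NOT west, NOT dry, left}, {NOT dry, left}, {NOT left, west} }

From the singleton clause (dry), dry = true.
From the singleton clause (NOT west), west = false.
From the singleton clause (navy), navy = true.
From the singleton clause (left), left = true.
Now (NOT left) is unsatisfied and unit — conflict.
No assignment satisfies every clause.

No, unsatisfiable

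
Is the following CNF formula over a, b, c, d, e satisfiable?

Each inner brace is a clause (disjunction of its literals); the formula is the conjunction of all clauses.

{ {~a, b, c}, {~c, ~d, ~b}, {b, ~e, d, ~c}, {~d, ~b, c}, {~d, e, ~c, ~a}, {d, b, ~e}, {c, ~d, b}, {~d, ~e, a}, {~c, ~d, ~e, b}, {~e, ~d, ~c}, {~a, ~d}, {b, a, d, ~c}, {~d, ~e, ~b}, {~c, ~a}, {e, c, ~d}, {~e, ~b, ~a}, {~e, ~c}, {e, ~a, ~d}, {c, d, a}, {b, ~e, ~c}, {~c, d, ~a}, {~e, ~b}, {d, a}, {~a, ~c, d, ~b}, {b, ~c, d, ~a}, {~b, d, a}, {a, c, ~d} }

Branch on a: set a = 1.
(~d) alone gives d = 0.
(~c) alone gives c = 0.
(b) alone gives b = 1.
(~e) alone gives e = 0.
All clauses are satisfied.
A satisfying assignment: a: 1, b: 1, c: 0, d: 0, e: 0.

Satisfiable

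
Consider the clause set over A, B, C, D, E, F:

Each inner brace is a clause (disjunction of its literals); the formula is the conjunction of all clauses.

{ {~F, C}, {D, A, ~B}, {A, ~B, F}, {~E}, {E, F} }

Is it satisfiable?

Yes

(~E) alone gives E = 0.
(F) alone gives F = 1.
(C) alone gives C = 1.
Try D = 0.
Try A = 0.
(~B) alone gives B = 0.
Every clause now holds.
A satisfying assignment: A: 0, B: 0, C: 1, D: 0, E: 0, F: 1.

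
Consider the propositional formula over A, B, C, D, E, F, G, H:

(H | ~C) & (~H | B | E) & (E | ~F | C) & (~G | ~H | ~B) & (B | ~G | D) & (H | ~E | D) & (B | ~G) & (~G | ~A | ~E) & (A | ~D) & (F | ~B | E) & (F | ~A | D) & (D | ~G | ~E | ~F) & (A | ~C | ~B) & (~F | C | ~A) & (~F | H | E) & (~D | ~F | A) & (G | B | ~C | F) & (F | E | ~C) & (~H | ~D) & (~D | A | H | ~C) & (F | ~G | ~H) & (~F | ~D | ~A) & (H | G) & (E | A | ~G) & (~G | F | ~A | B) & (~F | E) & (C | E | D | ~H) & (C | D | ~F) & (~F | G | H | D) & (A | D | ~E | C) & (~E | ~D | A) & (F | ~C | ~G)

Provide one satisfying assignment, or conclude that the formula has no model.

A=0; B=0; C=1; D=0; E=1; F=1; G=0; H=1

Case H = 1:
(~D) alone gives D = 0.
Case B = 0:
(E) alone gives E = 1.
(~G) alone gives G = 0.
Case F = 1:
(C) alone gives C = 1.
All clauses hold; A can take either value.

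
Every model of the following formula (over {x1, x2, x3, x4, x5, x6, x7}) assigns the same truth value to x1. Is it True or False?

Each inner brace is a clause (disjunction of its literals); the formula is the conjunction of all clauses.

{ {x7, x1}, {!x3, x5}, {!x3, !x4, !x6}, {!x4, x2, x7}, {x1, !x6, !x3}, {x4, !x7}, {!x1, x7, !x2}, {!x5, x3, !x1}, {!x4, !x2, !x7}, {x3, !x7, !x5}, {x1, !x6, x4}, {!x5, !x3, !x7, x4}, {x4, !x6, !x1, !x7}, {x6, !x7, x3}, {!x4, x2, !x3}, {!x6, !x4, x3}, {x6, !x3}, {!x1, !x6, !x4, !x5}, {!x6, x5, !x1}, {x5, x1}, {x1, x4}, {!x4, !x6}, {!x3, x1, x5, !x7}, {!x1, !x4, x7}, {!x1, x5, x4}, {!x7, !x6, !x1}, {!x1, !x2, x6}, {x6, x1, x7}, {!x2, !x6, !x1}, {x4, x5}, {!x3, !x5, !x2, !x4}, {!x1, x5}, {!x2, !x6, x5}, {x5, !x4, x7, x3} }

Suppose x1 = false.
Unit clause (x7) forces x7 = true.
Unit clause (x4) forces x4 = true.
Unit clause (!x2) forces x2 = false.
Unit clause (!x3) forces x3 = false.
Unit clause (!x5) forces x5 = false.
Now (x5) is unsatisfied and unit — conflict.
So every satisfying assignment has x1 = True.

True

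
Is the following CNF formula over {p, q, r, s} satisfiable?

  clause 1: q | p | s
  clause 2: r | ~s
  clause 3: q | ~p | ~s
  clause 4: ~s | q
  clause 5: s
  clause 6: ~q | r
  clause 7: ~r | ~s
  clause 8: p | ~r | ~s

No

From the singleton clause (s), s = 1.
From the singleton clause (r), r = 1.
Now (~r) is unsatisfied and unit — conflict.
No assignment satisfies every clause.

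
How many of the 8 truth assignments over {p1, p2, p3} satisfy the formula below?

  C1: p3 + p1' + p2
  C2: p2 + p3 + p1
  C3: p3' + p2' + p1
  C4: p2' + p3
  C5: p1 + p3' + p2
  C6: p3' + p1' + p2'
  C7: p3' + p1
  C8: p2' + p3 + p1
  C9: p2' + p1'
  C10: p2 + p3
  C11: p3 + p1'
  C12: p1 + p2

1

There are 2^3 = 8 truth assignments over (p1, p2, p3).
Check each against the 12 clauses (columns in the order p1, p2, p3):
  F F F  ✗ fails (p2 + p3 + p1)
  F F T  ✗ fails (p1 + p3' + p2)
  F T F  ✗ fails (p2' + p3)
  F T T  ✗ fails (p3' + p2' + p1)
  T F F  ✗ fails (p3 + p1' + p2)
  T F T  ✓ satisfies all
  T T F  ✗ fails (p2' + p3)
  T T T  ✗ fails (p3' + p1' + p2')
1 of the 8 rows is a model.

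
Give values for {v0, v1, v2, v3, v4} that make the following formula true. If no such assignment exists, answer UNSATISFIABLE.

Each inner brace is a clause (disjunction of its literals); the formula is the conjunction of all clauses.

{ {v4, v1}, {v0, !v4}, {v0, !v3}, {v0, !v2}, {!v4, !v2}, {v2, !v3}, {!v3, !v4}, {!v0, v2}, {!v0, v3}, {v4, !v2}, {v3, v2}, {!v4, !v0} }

Case v4 = true:
(v0) alone gives v0 = true.
That conflicts with the unit clause (!v0).
That branch fails; take v4 = false instead.
(v1) alone gives v1 = true.
(!v2) alone gives v2 = false.
(!v3) alone gives v3 = false.
That conflicts with the unit clause (v3).
Both values of v4 lead to a conflict.

UNSATISFIABLE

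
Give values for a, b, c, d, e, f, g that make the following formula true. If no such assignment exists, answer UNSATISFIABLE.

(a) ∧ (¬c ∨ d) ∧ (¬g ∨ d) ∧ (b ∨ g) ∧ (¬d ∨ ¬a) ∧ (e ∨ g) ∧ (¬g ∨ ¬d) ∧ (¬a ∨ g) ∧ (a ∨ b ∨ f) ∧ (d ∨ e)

UNSATISFIABLE

The clause (a) is unit, so a = True.
The clause (¬d) is unit, so d = False.
The clause (¬c) is unit, so c = False.
The clause (¬g) is unit, so g = False.
But (g) is also a unit clause — contradiction.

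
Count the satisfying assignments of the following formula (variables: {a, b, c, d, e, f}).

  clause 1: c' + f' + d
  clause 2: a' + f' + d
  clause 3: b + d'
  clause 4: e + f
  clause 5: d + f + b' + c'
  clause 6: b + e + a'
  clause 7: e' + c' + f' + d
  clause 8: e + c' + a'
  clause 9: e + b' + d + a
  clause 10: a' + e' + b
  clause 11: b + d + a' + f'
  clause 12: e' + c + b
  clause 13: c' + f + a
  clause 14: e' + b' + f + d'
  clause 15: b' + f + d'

There are 2^6 = 64 truth assignments over (a, b, c, d, e, f).
Split on b. With b = 1, the clauses containing b are satisfied and b' drops from the rest; 10 of the 2^5 = 32 assignments to the other variables satisfy what remains.
With b = 0, by the same count on the reduced clause set, 1 assignment works.
Total: 10 + 1 = 11.

11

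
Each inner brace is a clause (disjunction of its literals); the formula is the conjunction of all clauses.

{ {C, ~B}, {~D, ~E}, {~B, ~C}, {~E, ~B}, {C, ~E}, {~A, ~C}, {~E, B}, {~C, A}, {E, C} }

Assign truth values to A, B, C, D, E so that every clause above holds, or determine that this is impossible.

UNSATISFIABLE

Case C = 1:
The clause (~B) is unit, so B = 0.
The clause (~A) is unit, so A = 0.
That conflicts with the unit clause (A).
That branch fails; take C = 0 instead.
The clause (~B) is unit, so B = 0.
The clause (~E) is unit, so E = 0.
That conflicts with the unit clause (E).
Either choice for C ends in contradiction.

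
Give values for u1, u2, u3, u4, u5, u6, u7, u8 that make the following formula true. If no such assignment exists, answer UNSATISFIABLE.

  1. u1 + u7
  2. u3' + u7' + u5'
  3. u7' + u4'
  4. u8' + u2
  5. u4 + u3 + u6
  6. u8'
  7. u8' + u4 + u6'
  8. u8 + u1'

Unit clause (u8') forces u8 = 0.
Unit clause (u1') forces u1 = 0.
Unit clause (u7) forces u7 = 1.
Unit clause (u4') forces u4 = 0.
Try u3 = 1.
Unit clause (u5') forces u5 = 0.
All clauses hold; u2, u6 can take either value.

u1: 0; u2: 1; u3: 1; u4: 0; u5: 0; u6: 0; u7: 1; u8: 0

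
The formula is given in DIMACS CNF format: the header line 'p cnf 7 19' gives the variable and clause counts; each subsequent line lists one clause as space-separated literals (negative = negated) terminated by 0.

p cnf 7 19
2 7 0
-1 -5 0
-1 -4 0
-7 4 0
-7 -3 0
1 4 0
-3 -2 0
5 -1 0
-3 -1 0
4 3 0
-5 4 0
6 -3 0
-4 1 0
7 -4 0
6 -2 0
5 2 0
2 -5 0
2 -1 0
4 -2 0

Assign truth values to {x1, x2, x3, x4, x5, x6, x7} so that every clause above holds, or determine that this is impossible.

UNSATISFIABLE

Suppose x2 = True.
(¬x3) alone gives x3 = False.
(x4) alone gives x4 = True.
(¬x1) alone gives x1 = False.
But (x1) is also a unit clause — contradiction.
That branch fails; take x2 = False instead.
(x7) alone gives x7 = True.
(x4) alone gives x4 = True.
(¬x1) alone gives x1 = False.
But (x1) is also a unit clause — contradiction.
Either choice for x2 ends in contradiction.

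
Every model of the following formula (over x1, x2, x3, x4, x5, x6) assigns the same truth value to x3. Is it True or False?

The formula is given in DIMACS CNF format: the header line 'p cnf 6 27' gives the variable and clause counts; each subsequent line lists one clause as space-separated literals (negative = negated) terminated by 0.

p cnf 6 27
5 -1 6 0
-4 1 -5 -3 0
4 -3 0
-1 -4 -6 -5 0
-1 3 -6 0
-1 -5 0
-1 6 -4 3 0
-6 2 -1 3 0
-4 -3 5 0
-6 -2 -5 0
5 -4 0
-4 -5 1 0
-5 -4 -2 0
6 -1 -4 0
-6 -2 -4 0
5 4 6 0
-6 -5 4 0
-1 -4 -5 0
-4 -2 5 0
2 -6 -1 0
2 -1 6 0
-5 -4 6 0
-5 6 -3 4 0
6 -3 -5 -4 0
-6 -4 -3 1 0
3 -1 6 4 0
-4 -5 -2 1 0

Suppose x3 = True.
(x4) alone gives x4 = True.
(x5) alone gives x5 = True.
(x1) alone gives x1 = True.
That conflicts with the unit clause (¬x1).
So every satisfying assignment has x3 = False.

False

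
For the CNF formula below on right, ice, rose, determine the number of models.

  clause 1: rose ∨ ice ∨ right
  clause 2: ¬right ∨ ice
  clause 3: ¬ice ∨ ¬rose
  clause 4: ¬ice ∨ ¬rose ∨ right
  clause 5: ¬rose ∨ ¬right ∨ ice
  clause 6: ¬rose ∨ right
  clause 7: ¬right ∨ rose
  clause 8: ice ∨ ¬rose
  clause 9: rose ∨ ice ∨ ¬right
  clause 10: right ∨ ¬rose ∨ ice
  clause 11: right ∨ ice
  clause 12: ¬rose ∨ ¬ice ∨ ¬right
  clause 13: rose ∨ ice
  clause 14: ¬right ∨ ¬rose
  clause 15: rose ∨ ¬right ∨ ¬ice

1

There are 2^3 = 8 truth assignments over (right, ice, rose).
Split on ice. With ice = True, the clauses containing ice are satisfied and ¬ice drops from the rest; 1 of the 2^2 = 4 assignments to the other variables satisfy what remains.
With ice = False, by the same count on the reduced clause set, 0 assignments work.
(One model: right=F, ice=T, rose=F.)
Total: 1 + 0 = 1.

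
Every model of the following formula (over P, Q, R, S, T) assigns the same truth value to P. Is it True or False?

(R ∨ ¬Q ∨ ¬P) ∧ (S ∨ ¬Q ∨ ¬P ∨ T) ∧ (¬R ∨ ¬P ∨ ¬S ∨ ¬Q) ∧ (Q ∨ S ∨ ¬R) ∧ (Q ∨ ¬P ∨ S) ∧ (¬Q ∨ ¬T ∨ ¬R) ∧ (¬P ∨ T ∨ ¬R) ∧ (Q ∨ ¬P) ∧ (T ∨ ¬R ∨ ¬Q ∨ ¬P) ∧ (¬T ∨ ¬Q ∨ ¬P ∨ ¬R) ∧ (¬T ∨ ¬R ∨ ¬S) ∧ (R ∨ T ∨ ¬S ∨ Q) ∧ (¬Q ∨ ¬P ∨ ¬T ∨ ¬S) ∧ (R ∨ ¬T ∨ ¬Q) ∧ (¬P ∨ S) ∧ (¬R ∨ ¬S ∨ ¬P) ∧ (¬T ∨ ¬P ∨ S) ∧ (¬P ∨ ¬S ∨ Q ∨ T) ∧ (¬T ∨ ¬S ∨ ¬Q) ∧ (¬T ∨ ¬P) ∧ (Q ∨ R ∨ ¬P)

Suppose P = True.
(Q) alone gives Q = True.
(R) alone gives R = True.
(¬S) alone gives S = False.
That conflicts with the unit clause (S).
So every satisfying assignment has P = False.

False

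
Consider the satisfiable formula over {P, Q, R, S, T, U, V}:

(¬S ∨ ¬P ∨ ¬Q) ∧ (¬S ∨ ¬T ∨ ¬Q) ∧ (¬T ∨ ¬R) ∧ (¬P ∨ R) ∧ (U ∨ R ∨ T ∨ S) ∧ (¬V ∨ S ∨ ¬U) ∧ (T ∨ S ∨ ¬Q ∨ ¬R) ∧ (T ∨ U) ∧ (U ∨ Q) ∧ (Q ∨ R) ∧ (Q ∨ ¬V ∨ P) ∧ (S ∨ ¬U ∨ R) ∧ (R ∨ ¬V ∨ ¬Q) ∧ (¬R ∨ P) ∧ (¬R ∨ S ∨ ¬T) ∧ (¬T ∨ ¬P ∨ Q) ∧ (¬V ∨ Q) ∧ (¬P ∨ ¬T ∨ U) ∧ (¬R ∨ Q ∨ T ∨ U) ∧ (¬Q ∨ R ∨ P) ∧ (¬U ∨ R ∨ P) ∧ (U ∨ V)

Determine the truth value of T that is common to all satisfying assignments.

Suppose T = True.
(¬R) alone gives R = False.
(¬P) alone gives P = False.
(Q) alone gives Q = True.
That conflicts with the unit clause (¬Q).
So every satisfying assignment has T = False.

False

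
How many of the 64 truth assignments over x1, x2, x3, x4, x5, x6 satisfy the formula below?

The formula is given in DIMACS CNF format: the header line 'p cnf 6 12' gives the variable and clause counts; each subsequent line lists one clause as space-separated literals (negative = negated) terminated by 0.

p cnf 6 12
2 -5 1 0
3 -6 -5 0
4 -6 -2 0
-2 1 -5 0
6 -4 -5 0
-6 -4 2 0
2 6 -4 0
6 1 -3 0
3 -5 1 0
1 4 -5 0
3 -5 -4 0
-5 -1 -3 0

19

There are 2^6 = 64 truth assignments over (x1, x2, x3, x4, x5, x6).
Split on x5. With x5 = True, the clauses containing x5 are satisfied and ¬x5 drops from the rest; 2 of the 2^5 = 32 assignments to the other variables satisfy what remains.
With x5 = False, by the same count on the reduced clause set, 17 assignments work.
(One model: x1=F, x2=F, x3=F, x4=F, x5=F, x6=F.)
Total: 2 + 17 = 19.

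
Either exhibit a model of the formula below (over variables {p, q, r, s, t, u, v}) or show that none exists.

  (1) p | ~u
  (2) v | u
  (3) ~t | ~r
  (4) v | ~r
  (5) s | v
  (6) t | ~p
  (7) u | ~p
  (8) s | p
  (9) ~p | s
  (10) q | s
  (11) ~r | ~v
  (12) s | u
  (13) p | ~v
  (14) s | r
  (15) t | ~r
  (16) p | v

p ↦ 1; q ↦ 1; r ↦ 0; s ↦ 1; t ↦ 1; u ↦ 1; v ↦ 1

Case p = 1:
Unit clause (t) forces t = 1.
Unit clause (~r) forces r = 0.
Unit clause (u) forces u = 1.
Unit clause (s) forces s = 1.
No clause remains; q, v are free.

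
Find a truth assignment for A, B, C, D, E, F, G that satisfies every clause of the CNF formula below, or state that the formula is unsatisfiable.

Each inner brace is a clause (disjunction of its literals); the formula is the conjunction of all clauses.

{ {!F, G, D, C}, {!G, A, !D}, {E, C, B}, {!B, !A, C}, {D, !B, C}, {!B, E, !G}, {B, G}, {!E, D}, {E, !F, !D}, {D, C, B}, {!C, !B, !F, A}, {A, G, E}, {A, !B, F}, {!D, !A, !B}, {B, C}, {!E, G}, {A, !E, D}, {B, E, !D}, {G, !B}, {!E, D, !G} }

Suppose B = false.
The clause (G) is unit, so G = true.
The clause (C) is unit, so C = true.
Suppose A = false.
The clause (!D) is unit, so D = false.
The clause (!E) is unit, so E = false.
Every clause is now satisfied; F is unconstrained.

A ↦ false; B ↦ false; C ↦ true; D ↦ false; E ↦ false; F ↦ true; G ↦ true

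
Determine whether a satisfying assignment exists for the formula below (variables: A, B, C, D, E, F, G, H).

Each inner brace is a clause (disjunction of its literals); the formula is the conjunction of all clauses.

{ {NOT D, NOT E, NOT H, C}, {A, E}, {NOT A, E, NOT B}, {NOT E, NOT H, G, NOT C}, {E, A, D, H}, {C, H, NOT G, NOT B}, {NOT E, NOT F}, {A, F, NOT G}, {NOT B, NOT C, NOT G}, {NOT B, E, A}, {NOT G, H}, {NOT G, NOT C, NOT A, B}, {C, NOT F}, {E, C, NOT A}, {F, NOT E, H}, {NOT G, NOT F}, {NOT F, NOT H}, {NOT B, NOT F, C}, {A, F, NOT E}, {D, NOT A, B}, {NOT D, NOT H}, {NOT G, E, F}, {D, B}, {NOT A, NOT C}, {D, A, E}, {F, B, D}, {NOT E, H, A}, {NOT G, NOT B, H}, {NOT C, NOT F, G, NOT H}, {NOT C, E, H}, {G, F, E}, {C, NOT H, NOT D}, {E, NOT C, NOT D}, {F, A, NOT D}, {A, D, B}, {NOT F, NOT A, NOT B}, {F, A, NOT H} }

Yes, satisfiable

Case A = true:
Unit clause (NOT C) forces C = false.
Unit clause (NOT F) forces F = false.
Unit clause (E) forces E = true.
Unit clause (H) forces H = true.
Unit clause (NOT D) forces D = false.
Unit clause (B) forces B = true.
Every clause is now satisfied; G is unconstrained.
A satisfying assignment: A=true, B=true, C=false, D=false, E=true, F=false, G=false, H=true.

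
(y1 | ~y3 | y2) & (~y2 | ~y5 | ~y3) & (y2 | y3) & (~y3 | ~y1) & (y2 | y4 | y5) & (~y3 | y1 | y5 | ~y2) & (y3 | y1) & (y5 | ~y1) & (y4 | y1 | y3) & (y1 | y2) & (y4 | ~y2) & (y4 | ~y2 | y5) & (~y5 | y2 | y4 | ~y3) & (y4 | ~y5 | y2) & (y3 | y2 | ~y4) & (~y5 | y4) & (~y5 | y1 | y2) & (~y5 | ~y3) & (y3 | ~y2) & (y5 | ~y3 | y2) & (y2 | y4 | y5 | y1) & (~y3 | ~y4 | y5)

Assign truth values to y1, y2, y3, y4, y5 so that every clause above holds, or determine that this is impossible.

Branch on y2: set y2 = 1.
Unit clause (y4) forces y4 = 1.
Unit clause (y3) forces y3 = 1.
Unit clause (~y5) forces y5 = 0.
Now (y5) is unsatisfied and unit — conflict.
Undo y2 and try y2 = 0.
Unit clause (y3) forces y3 = 1.
Unit clause (y1) forces y1 = 1.
Now (~y1) is unsatisfied and unit — conflict.
Neither y2 = 1 nor y2 = 0 works.

UNSATISFIABLE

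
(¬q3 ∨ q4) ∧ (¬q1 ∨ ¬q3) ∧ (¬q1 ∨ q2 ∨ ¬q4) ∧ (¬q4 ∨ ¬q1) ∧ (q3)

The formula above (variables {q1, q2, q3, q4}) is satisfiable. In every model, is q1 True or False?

Suppose q1 = True.
Unit clause (¬q3) forces q3 = False.
Now (q3) is unsatisfied and unit — conflict.
So every satisfying assignment has q1 = False.

False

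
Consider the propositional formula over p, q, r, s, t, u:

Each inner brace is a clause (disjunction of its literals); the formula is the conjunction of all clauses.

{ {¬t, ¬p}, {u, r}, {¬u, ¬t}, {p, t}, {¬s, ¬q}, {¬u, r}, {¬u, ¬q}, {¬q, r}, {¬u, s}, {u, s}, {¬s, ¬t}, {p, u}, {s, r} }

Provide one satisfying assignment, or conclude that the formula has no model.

p ↦ True, q ↦ False, r ↦ True, s ↦ True, t ↦ False, u ↦ False

Suppose t = False.
Unit clause (p) forces p = True.
Suppose u = False.
Unit clause (r) forces r = True.
Unit clause (s) forces s = True.
Unit clause (¬q) forces q = False.
Every clause now holds.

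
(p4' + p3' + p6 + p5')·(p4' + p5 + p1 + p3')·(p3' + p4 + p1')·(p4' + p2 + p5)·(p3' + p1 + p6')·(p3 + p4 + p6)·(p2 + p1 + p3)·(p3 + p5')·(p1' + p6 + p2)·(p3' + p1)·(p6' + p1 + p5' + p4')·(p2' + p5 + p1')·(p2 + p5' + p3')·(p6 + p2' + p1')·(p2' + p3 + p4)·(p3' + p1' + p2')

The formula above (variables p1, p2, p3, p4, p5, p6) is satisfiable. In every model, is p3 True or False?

False

Suppose p3 = 1.
From the singleton clause (p1), p1 = 1.
From the singleton clause (p4), p4 = 1.
From the singleton clause (p2'), p2 = 0.
From the singleton clause (p5), p5 = 1.
Now (p5') is unsatisfied and unit — conflict.
So every satisfying assignment has p3 = False.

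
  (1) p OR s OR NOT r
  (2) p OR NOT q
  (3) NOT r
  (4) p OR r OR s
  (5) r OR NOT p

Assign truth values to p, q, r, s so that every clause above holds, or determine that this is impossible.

p ↦ false; q ↦ false; r ↦ false; s ↦ true

(NOT r) alone gives r = false.
(NOT p) alone gives p = false.
(NOT q) alone gives q = false.
(s) alone gives s = true.
Every clause now holds.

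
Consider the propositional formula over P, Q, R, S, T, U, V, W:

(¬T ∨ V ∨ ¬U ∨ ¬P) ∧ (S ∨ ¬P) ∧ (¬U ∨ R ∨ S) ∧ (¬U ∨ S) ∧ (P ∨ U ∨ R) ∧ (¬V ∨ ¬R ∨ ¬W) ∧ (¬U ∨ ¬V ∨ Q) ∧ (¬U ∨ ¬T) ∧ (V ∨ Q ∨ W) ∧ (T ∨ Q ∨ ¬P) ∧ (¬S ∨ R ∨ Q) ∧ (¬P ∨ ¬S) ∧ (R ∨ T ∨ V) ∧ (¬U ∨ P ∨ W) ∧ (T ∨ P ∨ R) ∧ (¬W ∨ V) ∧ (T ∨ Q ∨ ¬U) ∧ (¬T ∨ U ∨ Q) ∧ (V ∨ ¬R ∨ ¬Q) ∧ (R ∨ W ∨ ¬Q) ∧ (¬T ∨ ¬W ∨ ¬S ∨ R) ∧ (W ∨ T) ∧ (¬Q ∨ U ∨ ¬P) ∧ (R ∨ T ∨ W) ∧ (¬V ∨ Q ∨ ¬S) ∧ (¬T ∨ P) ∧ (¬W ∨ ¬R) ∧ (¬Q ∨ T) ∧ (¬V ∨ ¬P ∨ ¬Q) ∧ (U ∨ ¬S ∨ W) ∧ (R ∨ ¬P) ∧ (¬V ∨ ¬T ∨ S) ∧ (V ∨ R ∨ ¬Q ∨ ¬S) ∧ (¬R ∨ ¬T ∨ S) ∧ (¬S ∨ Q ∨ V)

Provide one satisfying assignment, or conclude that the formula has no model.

UNSATISFIABLE

Branch on S: set S = True.
From the singleton clause (¬P), P = False.
From the singleton clause (¬T), T = False.
From the singleton clause (R), R = True.
From the singleton clause (W), W = True.
But (¬W) is also a unit clause — contradiction.
That branch fails; take S = False instead.
From the singleton clause (¬P), P = False.
From the singleton clause (¬U), U = False.
From the singleton clause (R), R = True.
From the singleton clause (¬T), T = False.
From the singleton clause (W), W = True.
But (¬W) is also a unit clause — contradiction.
Either choice for S ends in contradiction.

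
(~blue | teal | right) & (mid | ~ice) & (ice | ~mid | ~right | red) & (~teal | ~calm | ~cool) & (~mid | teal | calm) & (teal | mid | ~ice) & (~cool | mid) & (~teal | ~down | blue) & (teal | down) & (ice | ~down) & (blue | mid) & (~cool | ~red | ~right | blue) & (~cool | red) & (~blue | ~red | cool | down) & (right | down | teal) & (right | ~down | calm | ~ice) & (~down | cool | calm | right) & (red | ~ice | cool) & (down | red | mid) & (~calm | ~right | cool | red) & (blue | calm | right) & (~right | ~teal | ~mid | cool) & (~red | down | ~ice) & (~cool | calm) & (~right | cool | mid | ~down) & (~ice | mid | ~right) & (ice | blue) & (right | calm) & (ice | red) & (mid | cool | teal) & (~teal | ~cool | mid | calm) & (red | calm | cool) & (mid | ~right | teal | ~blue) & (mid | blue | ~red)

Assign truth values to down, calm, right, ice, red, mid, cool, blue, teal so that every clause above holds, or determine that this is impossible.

down: 1, calm: 1, right: 0, ice: 1, red: 1, mid: 1, cool: 0, blue: 0, teal: 0

Suppose mid = 1.
Suppose teal = 0.
(calm) alone gives calm = 1.
(down) alone gives down = 1.
(ice) alone gives ice = 1.
Suppose blue = 0.
Suppose cool = 0.
(red) alone gives red = 1.
Every clause is now satisfied; right is unconstrained.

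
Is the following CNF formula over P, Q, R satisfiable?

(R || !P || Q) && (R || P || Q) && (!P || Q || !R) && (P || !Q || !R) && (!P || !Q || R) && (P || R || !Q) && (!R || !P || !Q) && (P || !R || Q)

Unsatisfiable

Branch on R: set R = true.
Branch on P: set P = false.
The clause (!Q) is unit, so Q = false.
That conflicts with the unit clause (Q).
Backtrack on P: now try P = true.
The clause (Q) is unit, so Q = true.
That conflicts with the unit clause (!Q).
Either choice for P ends in contradiction.
Backtrack on R: now try R = false.
Branch on P: set P = false.
The clause (Q) is unit, so Q = true.
That conflicts with the unit clause (!Q).
Backtrack on P: now try P = true.
The clause (Q) is unit, so Q = true.
That conflicts with the unit clause (!Q).
Either choice for P ends in contradiction.
Either choice for R ends in contradiction.
No assignment satisfies every clause.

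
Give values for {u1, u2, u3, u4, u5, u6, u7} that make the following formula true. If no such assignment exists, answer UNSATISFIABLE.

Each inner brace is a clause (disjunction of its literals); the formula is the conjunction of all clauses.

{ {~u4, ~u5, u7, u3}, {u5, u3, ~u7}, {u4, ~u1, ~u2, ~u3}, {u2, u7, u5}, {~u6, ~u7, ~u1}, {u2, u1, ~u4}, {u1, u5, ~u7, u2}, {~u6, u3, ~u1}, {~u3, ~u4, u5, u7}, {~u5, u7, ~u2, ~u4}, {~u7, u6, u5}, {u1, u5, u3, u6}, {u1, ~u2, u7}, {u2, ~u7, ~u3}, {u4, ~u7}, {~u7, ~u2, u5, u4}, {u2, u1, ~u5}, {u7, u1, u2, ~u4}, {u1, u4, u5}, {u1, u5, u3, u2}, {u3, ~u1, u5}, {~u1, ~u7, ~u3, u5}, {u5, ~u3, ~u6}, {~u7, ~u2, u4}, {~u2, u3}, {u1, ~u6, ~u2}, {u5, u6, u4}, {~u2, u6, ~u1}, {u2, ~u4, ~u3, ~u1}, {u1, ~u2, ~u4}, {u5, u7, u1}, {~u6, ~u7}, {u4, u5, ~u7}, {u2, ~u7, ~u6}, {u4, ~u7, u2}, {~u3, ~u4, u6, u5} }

u1=1, u2=0, u3=1, u4=0, u5=1, u6=0, u7=0

Case u4 = 0:
The clause (~u7) is unit, so u7 = 0.
Case u2 = 0:
The clause (u5) is unit, so u5 = 1.
The clause (u1) is unit, so u1 = 1.
Case u6 = 0:
Every clause is now satisfied; u3 is unconstrained.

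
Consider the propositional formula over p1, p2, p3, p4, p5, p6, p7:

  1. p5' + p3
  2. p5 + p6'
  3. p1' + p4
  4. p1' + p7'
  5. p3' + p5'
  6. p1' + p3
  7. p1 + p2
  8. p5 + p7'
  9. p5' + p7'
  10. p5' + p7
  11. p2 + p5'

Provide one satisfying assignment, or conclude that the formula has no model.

Case p5 = 0:
Unit clause (p6') forces p6 = 0.
Unit clause (p7') forces p7 = 0.
Case p1 = 1:
Unit clause (p4) forces p4 = 1.
Unit clause (p3) forces p3 = 1.
Every clause is now satisfied; p2 is unconstrained.

p1: 1, p2: 0, p3: 1, p4: 1, p5: 0, p6: 0, p7: 0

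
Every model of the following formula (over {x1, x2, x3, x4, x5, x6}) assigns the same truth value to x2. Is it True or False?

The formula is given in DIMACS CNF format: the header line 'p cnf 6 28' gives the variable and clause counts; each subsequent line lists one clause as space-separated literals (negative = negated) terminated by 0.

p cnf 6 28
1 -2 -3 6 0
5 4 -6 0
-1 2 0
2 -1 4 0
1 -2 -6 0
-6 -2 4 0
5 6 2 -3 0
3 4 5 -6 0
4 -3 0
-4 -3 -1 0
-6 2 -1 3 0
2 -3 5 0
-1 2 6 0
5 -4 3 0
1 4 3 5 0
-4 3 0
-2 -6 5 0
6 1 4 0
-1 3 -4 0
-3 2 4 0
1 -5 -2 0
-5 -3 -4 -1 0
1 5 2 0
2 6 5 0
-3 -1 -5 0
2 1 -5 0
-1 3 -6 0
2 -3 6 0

True

Suppose x2 = False.
The clause (¬x1) is unit, so x1 = False.
The clause (x5) is unit, so x5 = True.
That conflicts with the unit clause (¬x5).
So every satisfying assignment has x2 = True.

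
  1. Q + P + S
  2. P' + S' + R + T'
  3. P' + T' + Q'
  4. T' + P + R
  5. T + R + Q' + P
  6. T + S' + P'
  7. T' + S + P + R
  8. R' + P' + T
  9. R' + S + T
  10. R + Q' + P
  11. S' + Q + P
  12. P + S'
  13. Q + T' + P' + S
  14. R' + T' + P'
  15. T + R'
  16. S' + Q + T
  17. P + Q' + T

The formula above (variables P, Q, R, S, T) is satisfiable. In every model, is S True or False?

Suppose S = 1.
Unit clause (P) forces P = 1.
Unit clause (T) forces T = 1.
Unit clause (R) forces R = 1.
Now (R') is unsatisfied and unit — conflict.
So every satisfying assignment has S = False.

False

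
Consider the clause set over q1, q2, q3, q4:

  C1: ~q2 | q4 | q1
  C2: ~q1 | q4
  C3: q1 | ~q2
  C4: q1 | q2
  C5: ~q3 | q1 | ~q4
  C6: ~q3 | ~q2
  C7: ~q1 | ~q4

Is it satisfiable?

Try q1 = 0.
The clause (~q2) is unit, so q2 = 0.
That conflicts with the unit clause (q2).
Undo q1 and try q1 = 1.
The clause (q4) is unit, so q4 = 1.
That conflicts with the unit clause (~q4).
Both values of q1 lead to a conflict.
No assignment satisfies every clause.

Unsatisfiable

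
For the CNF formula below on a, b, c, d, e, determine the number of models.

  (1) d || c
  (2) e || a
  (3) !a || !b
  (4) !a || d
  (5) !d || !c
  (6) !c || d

There are 2^5 = 32 truth assignments over (a, b, c, d, e).
Split on a. With a = true, the clauses containing a are satisfied and !a drops from the rest; 2 of the 2^4 = 16 assignments to the other variables satisfy what remains.
With a = false, by the same count on the reduced clause set, 2 assignments work.
(One model: a=F, b=F, c=F, d=T, e=T.)
Total: 2 + 2 = 4.

4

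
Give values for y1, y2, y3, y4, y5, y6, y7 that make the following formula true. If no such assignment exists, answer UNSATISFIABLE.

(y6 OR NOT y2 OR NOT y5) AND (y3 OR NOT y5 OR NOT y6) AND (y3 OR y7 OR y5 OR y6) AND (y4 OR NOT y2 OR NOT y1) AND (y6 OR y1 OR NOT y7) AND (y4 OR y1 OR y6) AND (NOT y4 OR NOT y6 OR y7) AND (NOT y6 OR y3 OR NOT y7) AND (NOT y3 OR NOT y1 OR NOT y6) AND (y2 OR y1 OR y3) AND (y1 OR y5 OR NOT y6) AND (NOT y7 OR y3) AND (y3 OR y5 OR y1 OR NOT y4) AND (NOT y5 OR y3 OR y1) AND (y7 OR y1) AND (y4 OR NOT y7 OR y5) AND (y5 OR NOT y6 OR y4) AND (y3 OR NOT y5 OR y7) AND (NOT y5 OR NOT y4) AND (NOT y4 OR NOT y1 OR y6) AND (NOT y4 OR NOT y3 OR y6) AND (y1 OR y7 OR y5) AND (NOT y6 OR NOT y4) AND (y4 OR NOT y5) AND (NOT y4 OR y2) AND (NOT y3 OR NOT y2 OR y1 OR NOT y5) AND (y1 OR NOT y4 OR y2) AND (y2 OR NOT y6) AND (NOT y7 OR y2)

Case y7 = false:
From the singleton clause (y1), y1 = true.
Case y4 = false:
From the singleton clause (NOT y2), y2 = false.
From the singleton clause (NOT y5), y5 = false.
From the singleton clause (NOT y6), y6 = false.
From the singleton clause (y3), y3 = true.
This assignment satisfies each clause.

y1: true,  y2: false,  y3: true,  y4: false,  y5: false,  y6: false,  y7: false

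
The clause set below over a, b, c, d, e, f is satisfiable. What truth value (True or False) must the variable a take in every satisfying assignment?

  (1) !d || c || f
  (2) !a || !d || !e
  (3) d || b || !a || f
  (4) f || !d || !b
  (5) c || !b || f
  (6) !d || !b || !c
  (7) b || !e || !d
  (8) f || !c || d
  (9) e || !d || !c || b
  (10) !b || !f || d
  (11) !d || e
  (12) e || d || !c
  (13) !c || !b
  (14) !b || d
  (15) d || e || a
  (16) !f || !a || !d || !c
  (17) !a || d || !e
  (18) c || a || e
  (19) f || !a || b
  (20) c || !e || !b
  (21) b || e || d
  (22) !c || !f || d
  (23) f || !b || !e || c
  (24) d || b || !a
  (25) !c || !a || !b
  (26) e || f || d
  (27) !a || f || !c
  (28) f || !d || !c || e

False

Suppose a = true.
Try d = false.
The clause (!b) is unit, so b = false.
That conflicts with the unit clause (b).
Undo d and try d = true.
The clause (!e) is unit, so e = false.
That conflicts with the unit clause (e).
Neither d = true nor d = false works.
So every satisfying assignment has a = False.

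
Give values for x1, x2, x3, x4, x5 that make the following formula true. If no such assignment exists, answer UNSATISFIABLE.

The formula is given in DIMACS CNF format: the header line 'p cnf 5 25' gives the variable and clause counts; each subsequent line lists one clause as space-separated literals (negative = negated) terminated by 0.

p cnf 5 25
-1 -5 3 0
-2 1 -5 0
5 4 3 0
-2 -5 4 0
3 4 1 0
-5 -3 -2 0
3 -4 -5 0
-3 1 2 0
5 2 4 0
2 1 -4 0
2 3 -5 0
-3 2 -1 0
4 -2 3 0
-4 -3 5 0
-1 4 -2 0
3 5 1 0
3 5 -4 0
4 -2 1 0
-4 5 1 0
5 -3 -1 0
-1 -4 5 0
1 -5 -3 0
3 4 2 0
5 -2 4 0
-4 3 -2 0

Case x1 = False:
Case x2 = False:
From the singleton clause (¬x3), x3 = False.
From the singleton clause (x4), x4 = True.
But (¬x4) is also a unit clause — contradiction.
Backtrack on x2: now try x2 = True.
From the singleton clause (¬x5), x5 = False.
From the singleton clause (x3), x3 = True.
From the singleton clause (¬x4), x4 = False.
But (x4) is also a unit clause — contradiction.
Both values of x2 lead to a conflict.
Backtrack on x1: now try x1 = True.
Case x5 = False:
From the singleton clause (¬x3), x3 = False.
From the singleton clause (x4), x4 = True.
But (¬x4) is also a unit clause — contradiction.
Backtrack on x5: now try x5 = True.
From the singleton clause (x3), x3 = True.
From the singleton clause (¬x2), x2 = False.
But (x2) is also a unit clause — contradiction.
Both values of x5 lead to a conflict.
Both values of x1 lead to a conflict.

UNSATISFIABLE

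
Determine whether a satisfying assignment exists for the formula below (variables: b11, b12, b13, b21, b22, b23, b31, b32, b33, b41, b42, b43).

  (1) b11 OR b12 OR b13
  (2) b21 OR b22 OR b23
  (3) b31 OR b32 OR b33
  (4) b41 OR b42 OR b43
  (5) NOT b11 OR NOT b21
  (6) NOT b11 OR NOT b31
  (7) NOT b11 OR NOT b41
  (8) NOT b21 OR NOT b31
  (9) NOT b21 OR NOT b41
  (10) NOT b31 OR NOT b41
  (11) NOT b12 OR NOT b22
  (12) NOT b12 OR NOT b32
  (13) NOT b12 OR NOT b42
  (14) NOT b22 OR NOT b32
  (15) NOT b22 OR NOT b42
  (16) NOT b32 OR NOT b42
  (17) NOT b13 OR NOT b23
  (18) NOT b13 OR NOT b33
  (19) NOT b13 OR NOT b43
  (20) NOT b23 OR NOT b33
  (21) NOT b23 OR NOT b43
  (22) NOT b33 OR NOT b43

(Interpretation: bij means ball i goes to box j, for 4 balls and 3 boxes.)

Case b11 = false:
Case b12 = true:
Unit clause (NOT b22) forces b22 = false.
Unit clause (NOT b32) forces b32 = false.
Unit clause (NOT b42) forces b42 = false.
Case b21 = true:
Unit clause (NOT b31) forces b31 = false.
Unit clause (b33) forces b33 = true.
Unit clause (NOT b41) forces b41 = false.
Unit clause (b43) forces b43 = true.
Now (NOT b43) is unsatisfied and unit — conflict.
So b21 must be the other value — set b21 = false.
Unit clause (b23) forces b23 = true.
Unit clause (NOT b13) forces b13 = false.
Unit clause (NOT b33) forces b33 = false.
Unit clause (b31) forces b31 = true.
Unit clause (NOT b41) forces b41 = false.
Unit clause (b43) forces b43 = true.
Now (NOT b43) is unsatisfied and unit — conflict.
Either choice for b21 ends in contradiction.
So b12 must be the other value — set b12 = false.
Unit clause (b13) forces b13 = true.
Unit clause (NOT b23) forces b23 = false.
Unit clause (NOT b33) forces b33 = false.
Unit clause (NOT b43) forces b43 = false.
Case b21 = true:
Unit clause (NOT b31) forces b31 = false.
Unit clause (b32) forces b32 = true.
Unit clause (NOT b41) forces b41 = false.
Unit clause (b42) forces b42 = true.
Now (NOT b42) is unsatisfied and unit — conflict.
So b21 must be the other value — set b21 = false.
Unit clause (b22) forces b22 = true.
Unit clause (NOT b32) forces b32 = false.
Unit clause (b31) forces b31 = true.
Unit clause (NOT b41) forces b41 = false.
Unit clause (b42) forces b42 = true.
Now (NOT b42) is unsatisfied and unit — conflict.
Either choice for b21 ends in contradiction.
Either choice for b12 ends in contradiction.
So b11 must be the other value — set b11 = true.
Unit clause (NOT b21) forces b21 = false.
Unit clause (NOT b31) forces b31 = false.
Unit clause (NOT b41) forces b41 = false.
Case b22 = true:
Unit clause (NOT b12) forces b12 = false.
Unit clause (NOT b32) forces b32 = false.
Unit clause (b33) forces b33 = true.
Unit clause (NOT b42) forces b42 = false.
Unit clause (b43) forces b43 = true.
Now (NOT b43) is unsatisfied and unit — conflict.
So b22 must be the other value — set b22 = false.
Unit clause (b23) forces b23 = true.
Unit clause (NOT b13) forces b13 = false.
Unit clause (NOT b33) forces b33 = false.
Unit clause (b32) forces b32 = true.
Unit clause (NOT b12) forces b12 = false.
Unit clause (NOT b42) forces b42 = false.
Unit clause (b43) forces b43 = true.
Now (NOT b43) is unsatisfied and unit — conflict.
Either choice for b22 ends in contradiction.
Either choice for b11 ends in contradiction.
No assignment satisfies every clause.

No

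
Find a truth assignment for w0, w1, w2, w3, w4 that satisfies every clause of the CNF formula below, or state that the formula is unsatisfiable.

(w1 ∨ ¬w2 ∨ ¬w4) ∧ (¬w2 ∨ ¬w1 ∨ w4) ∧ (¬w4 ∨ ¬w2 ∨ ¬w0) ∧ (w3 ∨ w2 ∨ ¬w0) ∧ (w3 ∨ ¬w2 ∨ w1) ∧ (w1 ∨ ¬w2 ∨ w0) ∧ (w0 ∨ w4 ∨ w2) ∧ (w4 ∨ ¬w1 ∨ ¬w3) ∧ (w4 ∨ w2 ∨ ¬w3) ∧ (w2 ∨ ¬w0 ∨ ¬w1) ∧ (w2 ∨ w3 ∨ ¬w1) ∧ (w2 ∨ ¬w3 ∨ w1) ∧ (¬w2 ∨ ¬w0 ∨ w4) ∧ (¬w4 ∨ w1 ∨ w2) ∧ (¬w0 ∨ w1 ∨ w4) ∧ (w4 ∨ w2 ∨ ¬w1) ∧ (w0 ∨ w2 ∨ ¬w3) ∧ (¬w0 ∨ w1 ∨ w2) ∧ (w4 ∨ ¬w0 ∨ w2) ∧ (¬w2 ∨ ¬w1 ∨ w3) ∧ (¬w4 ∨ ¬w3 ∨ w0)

Branch on w1: set w1 = True.
Branch on w2: set w2 = False.
The clause (¬w0) is unit, so w0 = False.
The clause (w4) is unit, so w4 = True.
The clause (w3) is unit, so w3 = True.
But (¬w3) is also a unit clause — contradiction.
That branch fails; take w2 = True instead.
The clause (w4) is unit, so w4 = True.
The clause (¬w0) is unit, so w0 = False.
The clause (w3) is unit, so w3 = True.
But (¬w3) is also a unit clause — contradiction.
Neither w2 = True nor w2 = False works.
That branch fails; take w1 = False instead.
Branch on w2: set w2 = False.
The clause (¬w3) is unit, so w3 = False.
The clause (¬w0) is unit, so w0 = False.
The clause (w4) is unit, so w4 = True.
But (¬w4) is also a unit clause — contradiction.
That branch fails; take w2 = True instead.
The clause (¬w4) is unit, so w4 = False.
The clause (w3) is unit, so w3 = True.
The clause (w0) is unit, so w0 = True.
But (¬w0) is also a unit clause — contradiction.
Neither w2 = True nor w2 = False works.
Neither w1 = True nor w1 = False works.

UNSATISFIABLE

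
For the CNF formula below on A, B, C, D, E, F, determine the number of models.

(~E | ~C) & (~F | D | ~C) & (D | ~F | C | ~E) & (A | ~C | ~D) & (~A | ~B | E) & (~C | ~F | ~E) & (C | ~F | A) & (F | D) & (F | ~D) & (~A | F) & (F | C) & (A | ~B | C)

5

There are 2^6 = 64 truth assignments over (A, B, C, D, E, F).
Split on C. With C = 1, the clauses containing C are satisfied and ~C drops from the rest; 1 of the 2^5 = 32 assignments to the other variables satisfy what remains.
With C = 0, by the same count on the reduced clause set, 4 assignments work.
Total: 1 + 4 = 5.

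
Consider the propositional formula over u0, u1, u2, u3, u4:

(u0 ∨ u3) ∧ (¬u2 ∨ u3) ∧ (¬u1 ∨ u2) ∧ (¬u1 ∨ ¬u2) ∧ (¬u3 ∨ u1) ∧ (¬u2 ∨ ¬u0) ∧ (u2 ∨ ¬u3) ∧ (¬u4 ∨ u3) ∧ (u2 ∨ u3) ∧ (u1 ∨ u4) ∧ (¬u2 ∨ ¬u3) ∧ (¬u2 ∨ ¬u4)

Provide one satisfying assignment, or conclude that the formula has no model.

UNSATISFIABLE

Try u0 = True.
(¬u2) alone gives u2 = False.
(¬u1) alone gives u1 = False.
(¬u3) alone gives u3 = False.
That conflicts with the unit clause (u3).
So u0 must be the other value — set u0 = False.
(u3) alone gives u3 = True.
(u1) alone gives u1 = True.
(u2) alone gives u2 = True.
That conflicts with the unit clause (¬u2).
Either choice for u0 ends in contradiction.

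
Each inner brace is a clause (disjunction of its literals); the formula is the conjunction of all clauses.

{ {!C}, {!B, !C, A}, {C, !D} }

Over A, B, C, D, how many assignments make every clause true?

There are 2^4 = 16 truth assignments over (A, B, C, D).
Check each against the 3 clauses (columns in the order A, B, C, D):
  F F F F  ✓ satisfies all
  F F F T  ✗ fails (C || !D)
  F F T F  ✗ fails (!C)
  F F T T  ✗ fails (!C)
  F T F F  ✓ satisfies all
  F T F T  ✗ fails (C || !D)
  F T T F  ✗ fails (!C)
  F T T T  ✗ fails (!C)
  T F F F  ✓ satisfies all
  T F F T  ✗ fails (C || !D)
  T F T F  ✗ fails (!C)
  T F T T  ✗ fails (!C)
  T T F F  ✓ satisfies all
  T T F T  ✗ fails (C || !D)
  T T T F  ✗ fails (!C)
  T T T T  ✗ fails (!C)
4 of the 16 rows are models.

4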